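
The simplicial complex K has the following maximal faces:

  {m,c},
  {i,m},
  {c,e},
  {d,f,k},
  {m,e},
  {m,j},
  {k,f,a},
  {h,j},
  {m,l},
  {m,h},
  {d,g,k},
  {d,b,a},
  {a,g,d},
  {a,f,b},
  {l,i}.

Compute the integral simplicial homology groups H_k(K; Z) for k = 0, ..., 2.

Order the vertices as a < b < c < d < e < f < g < h < i < j < k < l < m. Listing each simplex with vertices in this order, K has dimension 2 with simplices:

  0-simplices (13): a, b, c, d, e, f, g, h, i, j, k, l, m
  1-simplices (21): ab, ad, af, ag, ak, bd, bf, ce, cm, df, dg, dk, em, fk, gk, hj, hm, il, im, jm, lm
  2-simplices (6): abd, abf, adg, afk, dfk, dgk

Hence C_0 ≅ Z^13, C_1 ≅ Z^21, C_2 ≅ Z^6.

The boundary map ∂_1: C_1 → C_0 is given by ∂[p,q] = [q] − [p].
The 13×21 boundary matrix has rank 11 and Smith normal form diag(1,1,1,1,1,1,1,1,1,1,1).

The boundary map ∂_2: C_2 → C_1 acts by ∂[p,q,r] = [q,r] − [p,r] + [p,q]. For instance
  ∂dfk = fk − dk + df,
  ∂abf = bf − af + ab.
As a 21×6 matrix over Z this has rank 6, with invariant factors (1,1,1,1,1,1).

From H_k ≅ ker(∂_k) / im(∂_{k+1}) we obtain:

  H_0: rank C_0 − rank ∂_1 = 13 − 11 = 2, and the invariant factors of ∂_1 are all 1, so H_0 = Z^2.
  H_1: rank ker ∂_1 − rank ∂_2 = (21 − 11) − 6 = 4, and the invariant factors of ∂_2 are all 1, so H_1 = Z^4.
  H_2: rank ker ∂_2 − rank ∂_3 = (6 − 6) − 0 = 0, and there is no ∂_3, so H_2 = 0.

H_0 ≅ Z^2,  H_1 ≅ Z^4,  H_2 = 0.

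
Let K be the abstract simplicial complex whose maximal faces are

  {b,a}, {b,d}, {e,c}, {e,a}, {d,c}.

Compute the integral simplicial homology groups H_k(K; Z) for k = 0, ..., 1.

H_0 = Z,  H_1 = Z.

We work with the vertex ordering a < b < c < d < e. The simplices of K, each written with vertices in increasing order, are:

  0-simplices (5): a, b, c, d, e
  1-simplices (5): ab, ae, bd, cd, ce

Hence C_0 ≅ Z^5, C_1 ≅ Z^5.

The boundary map ∂_1: C_1 → C_0 is given by ∂[p,q] = [q] − [p]. For instance
  ∂ab = b − a.
The resulting 5×5 matrix has rank 4, and its Smith normal form has invariant factors (1,1,1,1).

Now H_k = ker ∂_k / im ∂_{k+1}, so:

  H_0: rank C_0 − rank ∂_1 = 5 − 4 = 1, and the invariant factors of ∂_1 are all 1, so H_0 ≅ Z.
  H_1: rank ker ∂_1 − rank ∂_2 = (5 − 4) − 0 = 1, and there is no ∂_2, so H_1 ≅ Z.

(K is a triangulation of the circle S^1.)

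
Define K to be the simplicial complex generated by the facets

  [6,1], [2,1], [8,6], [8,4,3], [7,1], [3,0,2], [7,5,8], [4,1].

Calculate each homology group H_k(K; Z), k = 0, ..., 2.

Fix the vertex order 0 < 1 < 2 < 3 < 4 < 5 < 6 < 7 < 8 and write every simplex with vertices in increasing order. Then dim K = 2 and the simplices of K are:

  0-simplices (9): [0], [1], [2], [3], [4], [5], [6], [7], [8]
  1-simplices (14): [0,2], [0,3], [1,2], [1,4], [1,6], [1,7], [2,3], [3,4], [3,8], [4,8], [5,7], [5,8], [6,8], [7,8]
  2-simplices (3): [0,2,3], [3,4,8], [5,7,8]

giving chain groups C_0 ≅ Z^9, C_1 ≅ Z^14, C_2 ≅ Z^3.

∂_1: C_1 → C_0 is given by ∂[p,q] = [q] − [p]. For instance
  ∂[0,2] = [2] − [0].
The 9×14 boundary matrix has rank 8 and Smith normal form diag(1,1,1,1,1,1,1,1).

∂_2: C_2 → C_1 maps a triangle to the signed sum of its edges. For instance
  ∂[3,4,8] = [4,8] − [3,8] + [3,4],
  ∂[0,2,3] = [2,3] − [0,3] + [0,2].
The 14×3 boundary matrix has rank 3 and Smith normal form diag(1,1,1).

Reading off H_k = ker ∂_k / im ∂_{k+1}:

  H_0: rank C_0 − rank ∂_1 = 9 − 8 = 1, and the invariant factors of ∂_1 are all 1, so H_0 ≅ Z.
  H_1: rank ker ∂_1 − rank ∂_2 = (14 − 8) − 3 = 3, and the invariant factors of ∂_2 are all 1, so H_1 ≅ Z^3.
  H_2: rank ker ∂_2 − rank ∂_3 = (3 − 3) − 0 = 0, and there is no ∂_3, so H_2 ≅ 0.

H_0 ≅ Z,  H_1 ≅ Z^3,  H_2 = 0.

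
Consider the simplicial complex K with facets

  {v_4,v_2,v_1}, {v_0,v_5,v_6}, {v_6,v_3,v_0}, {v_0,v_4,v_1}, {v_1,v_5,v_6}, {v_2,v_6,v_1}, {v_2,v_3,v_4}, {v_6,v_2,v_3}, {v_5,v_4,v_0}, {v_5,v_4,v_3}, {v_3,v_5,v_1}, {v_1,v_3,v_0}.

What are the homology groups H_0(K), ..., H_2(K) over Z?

H_0 ≅ Z,  H_1 ≅ Z/2,  H_2 = 0.

Order the vertices as v_0 < v_1 < v_2 < v_3 < v_4 < v_5 < v_6. Listing each simplex with vertices in this order, K has dimension 2 with simplices:

  0-simplices (7): [v_0], [v_1], [v_2], [v_3], [v_4], [v_5], [v_6]
  1-simplices (18): (18 of them)
  2-simplices (12): (12 of them)

Hence C_0 ≅ Z^7, C_1 ≅ Z^18, C_2 ≅ Z^12.

∂_1: C_1 → C_0 is given by ∂[p,q] = [q] − [p]. For instance
  ∂[v_3,v_4] = [v_4] − [v_3].
This gives a 7×18 integer matrix of rank 6; reducing to Smith normal form yields diagonal entries (1,1,1,1,1,1).

∂_2: C_2 → C_1 sends each 2-simplex [p,q,r] to [q,r] − [p,r] + [p,q]. For instance
  ∂[v_1,v_5,v_6] = [v_5,v_6] − [v_1,v_6] + [v_1,v_5],
  ∂[v_0,v_3,v_6] = [v_3,v_6] − [v_0,v_6] + [v_0,v_3].
The resulting 18×12 matrix has rank 12, and its Smith normal form has invariant factors (1,1,1,1,1,1,1,1,1,1,1,2).

Computing H_k = (kernel of ∂_k) / (image of ∂_{k+1}):

  H_0: rank C_0 − rank ∂_1 = 7 − 6 = 1, and the invariant factors of ∂_1 are all 1, so H_0 = Z.
  H_1: rank ker ∂_1 − rank ∂_2 = (18 − 6) − 12 = 0, and ∂_2 has invariant factor 2 > 1, so H_1 = Z/2.
  H_2: rank ker ∂_2 − rank ∂_3 = (12 − 12) − 0 = 0, and there is no ∂_3, so H_2 = 0.

As a check, the Euler characteristic is 7 − 18 + 12 = 1, which agrees with 1 − 0 + 0 = 1.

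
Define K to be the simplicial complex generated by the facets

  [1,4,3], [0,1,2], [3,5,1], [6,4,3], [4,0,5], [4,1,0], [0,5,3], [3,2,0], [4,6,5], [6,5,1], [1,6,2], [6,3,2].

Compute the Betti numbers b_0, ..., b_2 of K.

We work with the vertex ordering 0 < 1 < 2 < 3 < 4 < 5 < 6. The simplices of K, each written with vertices in increasing order, are:

  0-simplices (7): [0], [1], [2], [3], [4], [5], [6]
  1-simplices (18): [0,1], [0,2], [0,3], [0,4], [0,5], [1,2], [1,3], [1,4], [1,5], [1,6], [2,3], [2,6], [3,4], [3,5], [3,6], [4,5], [4,6], [5,6]
  2-simplices (12): [0,1,2], [0,1,4], [0,2,3], [0,3,5], [0,4,5], [1,2,6], [1,3,4], [1,3,5], [1,5,6], [2,3,6], [3,4,6], [4,5,6]

so the chain groups are C_0 ≅ Z^7, C_1 ≅ Z^18, C_2 ≅ Z^12.

Boundary ∂_1: C_1 → C_0 maps an edge to its endpoints' difference, ∂[p,q] = q − p. For instance
  ∂[1,4] = [4] − [1].
The 7×18 boundary matrix has rank 6 and Smith normal form diag(1,1,1,1,1,1).

Boundary ∂_2: C_2 → C_1 maps a triangle to the signed sum of its edges. For instance
  ∂[1,3,5] = [3,5] − [1,5] + [1,3],
  ∂[0,2,3] = [2,3] − [0,3] + [0,2].
This gives a 18×12 integer matrix of rank 12; reducing to Smith normal form yields diagonal entries (1,1,1,1,1,1,1,1,1,1,1,2).

From H_k ≅ ker(∂_k) / im(∂_{k+1}) we obtain:

  H_0: rank C_0 − rank ∂_1 = 7 − 6 = 1, and the invariant factors of ∂_1 are all 1, so H_0 = Z.
  H_1: rank ker ∂_1 − rank ∂_2 = (18 − 6) − 12 = 0, and ∂_2 has invariant factor 2 > 1, so H_1 = Z/2.
  H_2: rank ker ∂_2 − rank ∂_3 = (12 − 12) − 0 = 0, and there is no ∂_3, so H_2 = 0.

As a check, the Euler characteristic is 7 − 18 + 12 = 1, which agrees with 1 − 0 + 0 = 1.

Hence the Betti numbers are b_0 = 1, b_1 = 0, b_2 = 0.

b_0 = 1, b_1 = 0, b_2 = 0.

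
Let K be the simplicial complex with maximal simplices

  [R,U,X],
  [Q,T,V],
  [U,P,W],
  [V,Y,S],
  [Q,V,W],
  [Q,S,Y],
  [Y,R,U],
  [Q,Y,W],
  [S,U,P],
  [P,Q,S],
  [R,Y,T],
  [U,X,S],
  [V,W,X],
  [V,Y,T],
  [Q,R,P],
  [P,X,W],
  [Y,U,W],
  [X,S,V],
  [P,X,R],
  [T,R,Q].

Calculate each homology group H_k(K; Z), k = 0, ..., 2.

Order the vertices as P < Q < R < S < T < U < V < W < X < Y. Listing each simplex with vertices in this order, K has dimension 2 with simplices:

  0-simplices (10): P, Q, R, S, T, U, V, W, X, Y
  1-simplices (30): PQ, PR, PS, PU, PW, PX, QR, QS, QT, QV, QW, QY, RT, RU, RX, RY, SU, SV, SX, SY, TV, TY, UW, UX, UY, VW, VX, VY, WX, WY
  2-simplices (20): PQR, PQS, PRX, PSU, PUW, PWX, QRT, QSY, QTV, QVW, QWY, RTY, RUX, RUY, SUX, SVX, SVY, TVY, UWY, VWX

so the chain groups are C_0 ≅ Z^10, C_1 ≅ Z^30, C_2 ≅ Z^20.

The boundary map ∂_1: C_1 → C_0 maps an edge to its endpoints' difference, ∂[p,q] = q − p.
The resulting 10×30 matrix has rank 9, and its Smith normal form has invariant factors (1,1,1,1,1,1,1,1,1).

The boundary map ∂_2: C_2 → C_1 sends each 2-simplex [p,q,r] to [q,r] − [p,r] + [p,q]. For instance
  ∂QVW = VW − QW + QV,
  ∂PRX = RX − PX + PR.
As a 30×20 matrix over Z this has rank 20, with invariant factors (1,1,1,1,1,1,1,1,1,1,1,1,1,1,1,1,1,1,1,2).

From H_k ≅ ker(∂_k) / im(∂_{k+1}) we obtain:

  H_0: rank C_0 − rank ∂_1 = 10 − 9 = 1, and the invariant factors of ∂_1 are all 1, so H_0 = Z.
  H_1: rank ker ∂_1 − rank ∂_2 = (30 − 9) − 20 = 1, and ∂_2 has invariant factor 2 > 1, so H_1 = Z ⊕ Z/2Z.
  H_2: rank ker ∂_2 − rank ∂_3 = (20 − 20) − 0 = 0, and there is no ∂_3, so H_2 = 0.

As a check, the Euler characteristic is 10 − 30 + 20 = 0, which agrees with 1 − 1 + 0 = 0.

H_0 = Z,  H_1 = Z ⊕ Z/2Z,  H_2 = 0.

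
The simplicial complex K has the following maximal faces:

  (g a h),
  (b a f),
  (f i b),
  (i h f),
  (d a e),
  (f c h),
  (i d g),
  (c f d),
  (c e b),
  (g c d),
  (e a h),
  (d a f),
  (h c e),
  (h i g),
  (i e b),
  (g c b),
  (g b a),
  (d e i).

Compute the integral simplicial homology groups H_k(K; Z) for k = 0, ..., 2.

H_0 = Z,  H_1 = Z^2,  H_2 = Z.

Fix the vertex order a < b < c < d < e < f < g < h < i and write every simplex with vertices in increasing order. Then dim K = 2 and the simplices of K are:

  0-simplices (9): a, b, c, d, e, f, g, h, i
  1-simplices (27): ab, ad, ae, af, ag, ah, bc, be, bf, bg, bi, cd, ce, cf, cg, ch, de, df, dg, di, eh, ei, fh, fi, gh, gi, hi
  2-simplices (18): abf, abg, ade, adf, aeh, agh, bce, bcg, bei, bfi, cdf, cdg, ceh, cfh, dei, dgi, fhi, ghi

giving chain groups C_0 ≅ Z^9, C_1 ≅ Z^27, C_2 ≅ Z^18.

Boundary ∂_1: C_1 → C_0 sends each edge [p,q] (with p < q) to q − p. For instance
  ∂bc = c − b.
The resulting 9×27 matrix has rank 8, and its Smith normal form has invariant factors (1,1,1,1,1,1,1,1).

The boundary map ∂_2: C_2 → C_1 sends each 2-simplex [p,q,r] to [q,r] − [p,r] + [p,q]. For instance
  ∂dei = ei − di + de,
  ∂bei = ei − bi + be.
The resulting 27×18 matrix has rank 17, and its Smith normal form has invariant factors (1,1,1,1,1,1,1,1,1,1,1,1,1,1,1,1,1).

From H_k ≅ ker(∂_k) / im(∂_{k+1}) we obtain:

  H_0: rank C_0 − rank ∂_1 = 9 − 8 = 1, and the invariant factors of ∂_1 are all 1, so H_0 = Z.
  H_1: rank ker ∂_1 − rank ∂_2 = (27 − 8) − 17 = 2, and the invariant factors of ∂_2 are all 1, so H_1 = Z^2.
  H_2: rank ker ∂_2 − rank ∂_3 = (18 − 17) − 0 = 1, and there is no ∂_3, so H_2 = Z.

As a check, the Euler characteristic is 9 − 27 + 18 = 0, which agrees with 1 − 2 + 1 = 0.
(K is a triangulation of the torus T^2.)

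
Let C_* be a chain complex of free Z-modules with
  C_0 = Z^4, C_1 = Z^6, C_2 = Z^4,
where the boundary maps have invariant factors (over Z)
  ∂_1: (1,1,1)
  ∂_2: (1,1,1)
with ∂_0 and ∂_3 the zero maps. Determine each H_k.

H_0 = Z,  H_1 = 0,  H_2 = Z.

H_0: b_0 = 4 − 0 − 3 = 1; torsion from ∂_1 factors > 1: none. So H_0 = Z.
H_1: b_1 = 6 − 3 − 3 = 0; torsion from ∂_2 factors > 1: none. So H_1 = 0.
H_2: b_2 = 4 − 3 − 0 = 1; torsion from ∂_3 factors > 1: none. So H_2 = Z.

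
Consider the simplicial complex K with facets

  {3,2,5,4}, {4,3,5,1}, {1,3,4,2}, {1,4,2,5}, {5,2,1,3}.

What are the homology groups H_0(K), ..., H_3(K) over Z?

Take the total order 1 < 2 < 3 < 4 < 5 on the vertex set. Then K (dimension 3) consists of the simplices:

  0-simplices (5): [1], [2], [3], [4], [5]
  1-simplices (10): [1,2], [1,3], [1,4], [1,5], [2,3], [2,4], [2,5], [3,4], [3,5], [4,5]
  2-simplices (10): [1,2,3], [1,2,4], [1,2,5], [1,3,4], [1,3,5], [1,4,5], [2,3,4], [2,3,5], [2,4,5], [3,4,5]
  3-simplices (5): [1,2,3,4], [1,2,3,5], [1,2,4,5], [1,3,4,5], [2,3,4,5]

Hence C_0 ≅ Z^5, C_1 ≅ Z^10, C_2 ≅ Z^10, C_3 ≅ Z^5.

∂_1: C_1 → C_0 is given by ∂[p,q] = [q] − [p]. For instance
  ∂[4,5] = [5] − [4].
This gives a 5×10 integer matrix of rank 4; reducing to Smith normal form yields diagonal entries (1,1,1,1).

The boundary map ∂_2: C_2 → C_1 sends each 2-simplex [p,q,r] to [q,r] − [p,r] + [p,q]. For instance
  ∂[1,4,5] = [4,5] − [1,5] + [1,4],
  ∂[2,4,5] = [4,5] − [2,5] + [2,4].
As a 10×10 matrix over Z this has rank 6, with invariant factors (1,1,1,1,1,1).

The boundary map ∂_3: C_3 → C_2 sends each 3-simplex σ to the alternating sum Σ_i (−1)^i (σ with its i-th vertex removed). For instance
  ∂[2,3,4,5] = [3,4,5] − [2,4,5] + [2,3,5] − [2,3,4],
  ∂[1,2,3,5] = [2,3,5] − [1,3,5] + [1,2,5] − [1,2,3].
The resulting 10×5 matrix has rank 4, and its Smith normal form has invariant factors (1,1,1,1).

Now H_k = ker ∂_k / im ∂_{k+1}, so:

  H_0: rank C_0 − rank ∂_1 = 5 − 4 = 1, and the invariant factors of ∂_1 are all 1, so H_0 ≅ Z.
  H_1: rank ker ∂_1 − rank ∂_2 = (10 − 4) − 6 = 0, and the invariant factors of ∂_2 are all 1, so H_1 ≅ 0.
  H_2: rank ker ∂_2 − rank ∂_3 = (10 − 6) − 4 = 0, and the invariant factors of ∂_3 are all 1, so H_2 ≅ 0.
  H_3: rank ker ∂_3 − rank ∂_4 = (5 − 4) − 0 = 1, and there is no ∂_4, so H_3 ≅ Z.

(K is a triangulation of the 3-sphere S^3.)

H_0 ≅ Z,  H_1 = 0,  H_2 = 0,  H_3 ≅ Z.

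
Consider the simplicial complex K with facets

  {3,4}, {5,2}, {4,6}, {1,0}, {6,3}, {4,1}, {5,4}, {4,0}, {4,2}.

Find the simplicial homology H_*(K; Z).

Fix the vertex order 0 < 1 < 2 < 3 < 4 < 5 < 6 and write every simplex with vertices in increasing order. Then dim K = 1 and the simplices of K are:

  0-simplices (7): [0], [1], [2], [3], [4], [5], [6]
  1-simplices (9): [0,1], [0,4], [1,4], [2,4], [2,5], [3,4], [3,6], [4,5], [4,6]

so the chain groups are C_0 ≅ Z^7, C_1 ≅ Z^9.

The boundary map ∂_1: C_1 → C_0 is given by ∂[p,q] = [q] − [p]. For instance
  ∂[3,4] = [4] − [3].
This gives a 7×9 integer matrix of rank 6; reducing to Smith normal form yields diagonal entries (1,1,1,1,1,1).

Now H_k = ker ∂_k / im ∂_{k+1}, so:

  H_0: rank C_0 − rank ∂_1 = 7 − 6 = 1, and the invariant factors of ∂_1 are all 1, so H_0 = Z.
  H_1: rank ker ∂_1 − rank ∂_2 = (9 − 6) − 0 = 3, and there is no ∂_2, so H_1 = Z^3.

(K is a triangulation of a wedge of 3 circles.)

H_0 ≅ Z,  H_1 ≅ Z^3.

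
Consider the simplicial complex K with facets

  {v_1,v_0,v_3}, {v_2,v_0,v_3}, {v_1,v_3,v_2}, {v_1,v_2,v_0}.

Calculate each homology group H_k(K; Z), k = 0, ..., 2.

We work with the vertex ordering v_0 < v_1 < v_2 < v_3. The simplices of K, each written with vertices in increasing order, are:

  0-simplices (4): [v_0], [v_1], [v_2], [v_3]
  1-simplices (6): [v_0,v_1], [v_0,v_2], [v_0,v_3], [v_1,v_2], [v_1,v_3], [v_2,v_3]
  2-simplices (4): [v_0,v_1,v_2], [v_0,v_1,v_3], [v_0,v_2,v_3], [v_1,v_2,v_3]

so the chain groups are C_0 ≅ Z^4, C_1 ≅ Z^6, C_2 ≅ Z^4.

The boundary map ∂_1: C_1 → C_0 is given by ∂[p,q] = [q] − [p].
This gives a 4×6 integer matrix of rank 3; reducing to Smith normal form yields diagonal entries (1,1,1).

Boundary ∂_2: C_2 → C_1 acts by ∂[p,q,r] = [q,r] − [p,r] + [p,q]. For instance
  ∂[v_0,v_2,v_3] = [v_2,v_3] − [v_0,v_3] + [v_0,v_2],
  ∂[v_0,v_1,v_3] = [v_1,v_3] − [v_0,v_3] + [v_0,v_1].
As a 6×4 matrix over Z this has rank 3, with invariant factors (1,1,1).

From H_k ≅ ker(∂_k) / im(∂_{k+1}) we obtain:

  H_0: rank C_0 − rank ∂_1 = 4 − 3 = 1, and the invariant factors of ∂_1 are all 1, so H_0 ≅ Z.
  H_1: rank ker ∂_1 − rank ∂_2 = (6 − 3) − 3 = 0, and the invariant factors of ∂_2 are all 1, so H_1 ≅ 0.
  H_2: rank ker ∂_2 − rank ∂_3 = (4 − 3) − 0 = 1, and there is no ∂_3, so H_2 ≅ Z.

H_0 = Z,  H_1 = 0,  H_2 = Z.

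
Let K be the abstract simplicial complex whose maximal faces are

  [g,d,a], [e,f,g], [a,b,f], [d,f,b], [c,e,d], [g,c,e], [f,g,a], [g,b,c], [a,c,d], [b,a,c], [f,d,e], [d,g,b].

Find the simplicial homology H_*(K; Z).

H_0 = Z,  H_1 = Z/2,  H_2 = 0.

Fix the vertex order a < b < c < d < e < f < g and write every simplex with vertices in increasing order. Then dim K = 2 and the simplices of K are:

  0-simplices (7): a, b, c, d, e, f, g
  1-simplices (18): ab, ac, ad, af, ag, bc, bd, bf, bg, cd, ce, cg, de, df, dg, ef, eg, fg
  2-simplices (12): abc, abf, acd, adg, afg, bcg, bdf, bdg, cde, ceg, def, efg

Hence C_0 ≅ Z^7, C_1 ≅ Z^18, C_2 ≅ Z^12.

∂_1: C_1 → C_0 is given by ∂[p,q] = [q] − [p]. For instance
  ∂ce = e − c.
The resulting 7×18 matrix has rank 6, and its Smith normal form has invariant factors (1,1,1,1,1,1).

The boundary map ∂_2: C_2 → C_1 sends each 2-simplex [p,q,r] to [q,r] − [p,r] + [p,q]. For instance
  ∂bdg = dg − bg + bd,
  ∂abc = bc − ac + ab.
As a 18×12 matrix over Z this has rank 12, with invariant factors (1,1,1,1,1,1,1,1,1,1,1,2).

From H_k ≅ ker(∂_k) / im(∂_{k+1}) we obtain:

  H_0: rank C_0 − rank ∂_1 = 7 − 6 = 1, and the invariant factors of ∂_1 are all 1, so H_0 = Z.
  H_1: rank ker ∂_1 − rank ∂_2 = (18 − 6) − 12 = 0, and ∂_2 has invariant factor 2 > 1, so H_1 = Z/2.
  H_2: rank ker ∂_2 − rank ∂_3 = (12 − 12) − 0 = 0, and there is no ∂_3, so H_2 = 0.

As a check, the Euler characteristic is 7 − 18 + 12 = 1, which agrees with 1 − 0 + 0 = 1.
(K is a triangulation of the real projective plane RP^2.)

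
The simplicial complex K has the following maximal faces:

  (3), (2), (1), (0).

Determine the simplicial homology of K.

H_0 = Z^4.

Fix the vertex order 0 < 1 < 2 < 3 and write every simplex with vertices in increasing order. Then dim K = 0 and the simplices of K are:

  0-simplices (4): [0], [1], [2], [3]

so the chain groups are C_0 ≅ Z^4.

Reading off H_k = ker ∂_k / im ∂_{k+1}:

  H_0: rank C_0 − rank ∂_1 = 4 − 0 = 4, and there is no ∂_1, so H_0 = Z^4.

(K is a triangulation of a set of 4 points.)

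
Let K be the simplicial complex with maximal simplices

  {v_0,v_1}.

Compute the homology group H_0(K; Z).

H_0 = Z.

Take the total order v_0 < v_1 on the vertex set. Then K (dimension 1) consists of the simplices:

  0-simplices (2): [v_0], [v_1]
  1-simplices (1): [v_0,v_1]

giving chain groups C_0 ≅ Z^2, C_1 ≅ Z^1.

The boundary map ∂_1: C_1 → C_0 maps an edge to its endpoints' difference, ∂[p,q] = q − p.
This gives a 2×1 integer matrix of rank 1; reducing to Smith normal form yields diagonal entries (1).

From H_k ≅ ker(∂_k) / im(∂_{k+1}) we obtain:

  H_0: rank C_0 − rank ∂_1 = 2 − 1 = 1, and the invariant factors of ∂_1 are all 1, so H_0 = Z.

(K is a triangulation of the 1-simplex.)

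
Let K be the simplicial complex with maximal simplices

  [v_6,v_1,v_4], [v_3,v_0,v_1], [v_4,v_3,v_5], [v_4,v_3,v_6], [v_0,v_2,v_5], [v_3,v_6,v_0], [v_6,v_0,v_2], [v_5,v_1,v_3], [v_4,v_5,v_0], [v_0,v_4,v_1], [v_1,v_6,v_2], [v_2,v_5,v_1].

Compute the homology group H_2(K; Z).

Fix the vertex order v_0 < v_1 < v_2 < v_3 < v_4 < v_5 < v_6 and write every simplex with vertices in increasing order. Then dim K = 2 and the simplices of K are:

  0-simplices (7): [v_0], [v_1], [v_2], [v_3], [v_4], [v_5], [v_6]
  1-simplices (18): (18 of them)
  2-simplices (12): (12 of them)

giving chain groups C_0 ≅ Z^7, C_1 ≅ Z^18, C_2 ≅ Z^12.

The boundary map ∂_1: C_1 → C_0 maps an edge to its endpoints' difference, ∂[p,q] = q − p. For instance
  ∂[v_0,v_5] = [v_5] − [v_0].
The 7×18 boundary matrix has rank 6 and Smith normal form diag(1,1,1,1,1,1).

The boundary map ∂_2: C_2 → C_1 maps a triangle to the signed sum of its edges. For instance
  ∂[v_0,v_2,v_5] = [v_2,v_5] − [v_0,v_5] + [v_0,v_2],
  ∂[v_0,v_1,v_3] = [v_1,v_3] − [v_0,v_3] + [v_0,v_1].
As a 18×12 matrix over Z this has rank 12, with invariant factors (1,1,1,1,1,1,1,1,1,1,1,2).

Reading off H_k = ker ∂_k / im ∂_{k+1}:

  H_2: rank ker ∂_2 − rank ∂_3 = (12 − 12) − 0 = 0, and there is no ∂_3, so H_2 = 0.

H_2 = 0.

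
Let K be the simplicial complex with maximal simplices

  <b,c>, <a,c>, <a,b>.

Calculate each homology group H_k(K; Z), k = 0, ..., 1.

Order the vertices as a < b < c. Listing each simplex with vertices in this order, K has dimension 1 with simplices:

  0-simplices (3): a, b, c
  1-simplices (3): ab, ac, bc

Hence C_0 ≅ Z^3, C_1 ≅ Z^3.

The boundary map ∂_1: C_1 → C_0 sends each edge [p,q] (with p < q) to q − p. For instance
  ∂ab = b − a.
This gives a 3×3 integer matrix of rank 2; reducing to Smith normal form yields diagonal entries (1,1).

From H_k ≅ ker(∂_k) / im(∂_{k+1}) we obtain:

  H_0: rank C_0 − rank ∂_1 = 3 − 2 = 1, and the invariant factors of ∂_1 are all 1, so H_0 ≅ Z.
  H_1: rank ker ∂_1 − rank ∂_2 = (3 − 2) − 0 = 1, and there is no ∂_2, so H_1 ≅ Z.

H_0 ≅ Z,  H_1 ≅ Z.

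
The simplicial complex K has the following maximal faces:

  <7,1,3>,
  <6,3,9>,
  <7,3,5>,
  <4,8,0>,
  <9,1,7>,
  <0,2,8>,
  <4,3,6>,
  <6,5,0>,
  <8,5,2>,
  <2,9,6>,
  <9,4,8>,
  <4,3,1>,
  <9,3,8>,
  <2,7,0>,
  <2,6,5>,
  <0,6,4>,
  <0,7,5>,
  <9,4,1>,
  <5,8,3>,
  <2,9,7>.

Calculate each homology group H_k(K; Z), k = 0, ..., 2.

Fix the vertex order 0 < 1 < 2 < 3 < 4 < 5 < 6 < 7 < 8 < 9 and write every simplex with vertices in increasing order. Then dim K = 2 and the simplices of K are:

  0-simplices (10): [0], [1], [2], [3], [4], [5], [6], [7], [8], [9]
  1-simplices (30): (30 of them)
  2-simplices (20): (20 of them)

giving chain groups C_0 ≅ Z^10, C_1 ≅ Z^30, C_2 ≅ Z^20.

∂_1: C_1 → C_0 sends each edge [p,q] (with p < q) to q − p. For instance
  ∂[4,8] = [8] − [4].
The resulting 10×30 matrix has rank 9, and its Smith normal form has invariant factors (1,1,1,1,1,1,1,1,1).

The boundary map ∂_2: C_2 → C_1 acts by ∂[p,q,r] = [q,r] − [p,r] + [p,q]. For instance
  ∂[4,8,9] = [8,9] − [4,9] + [4,8],
  ∂[3,5,8] = [5,8] − [3,8] + [3,5].
The 30×20 boundary matrix has rank 20 and Smith normal form diag(1,1,1,1,1,1,1,1,1,1,1,1,1,1,1,1,1,1,1,2).

Reading off H_k = ker ∂_k / im ∂_{k+1}:

  H_0: rank C_0 − rank ∂_1 = 10 − 9 = 1, and the invariant factors of ∂_1 are all 1, so H_0 = Z.
  H_1: rank ker ∂_1 − rank ∂_2 = (30 − 9) − 20 = 1, and ∂_2 has invariant factor 2 > 1, so H_1 = Z × Z/2.
  H_2: rank ker ∂_2 − rank ∂_3 = (20 − 20) − 0 = 0, and there is no ∂_3, so H_2 = 0.

As a check, the Euler characteristic is 10 − 30 + 20 = 0, which agrees with 1 − 1 + 0 = 0.

H_0 ≅ Z,  H_1 ≅ Z × Z/2,  H_2 = 0.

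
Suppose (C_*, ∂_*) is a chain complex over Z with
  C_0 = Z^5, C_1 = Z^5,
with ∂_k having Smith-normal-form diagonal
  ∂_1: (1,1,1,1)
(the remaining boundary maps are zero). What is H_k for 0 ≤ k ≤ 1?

H_0 = Z,  H_1 = Z.

H_0: b_0 = 5 − 0 − 4 = 1; torsion from ∂_1 factors > 1: none. So H_0 = Z.
H_1: b_1 = 5 − 4 − 0 = 1; torsion from ∂_2 factors > 1: none. So H_1 = Z.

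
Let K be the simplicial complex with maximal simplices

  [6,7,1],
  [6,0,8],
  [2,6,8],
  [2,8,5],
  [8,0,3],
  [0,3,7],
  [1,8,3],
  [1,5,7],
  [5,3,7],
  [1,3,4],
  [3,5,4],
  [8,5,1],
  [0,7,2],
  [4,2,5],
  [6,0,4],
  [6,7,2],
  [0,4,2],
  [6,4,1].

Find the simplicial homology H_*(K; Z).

Fix the vertex order 0 < 1 < 2 < 3 < 4 < 5 < 6 < 7 < 8 and write every simplex with vertices in increasing order. Then dim K = 2 and the simplices of K are:

  0-simplices (9): [0], [1], [2], [3], [4], [5], [6], [7], [8]
  1-simplices (27): (27 of them)
  2-simplices (18): [0,2,4], [0,2,7], [0,3,7], [0,3,8], [0,4,6], [0,6,8], [1,3,4], [1,3,8], [1,4,6], [1,5,7], [1,5,8], [1,6,7], [2,4,5], [2,5,8], [2,6,7], [2,6,8], [3,4,5], [3,5,7]

so the chain groups are C_0 ≅ Z^9, C_1 ≅ Z^27, C_2 ≅ Z^18.

∂_1: C_1 → C_0 sends each edge [p,q] (with p < q) to q − p.
The resulting 9×27 matrix has rank 8, and its Smith normal form has invariant factors (1,1,1,1,1,1,1,1).

Boundary ∂_2: C_2 → C_1 maps a triangle to the signed sum of its edges. For instance
  ∂[1,4,6] = [4,6] − [1,6] + [1,4],
  ∂[0,4,6] = [4,6] − [0,6] + [0,4].
This gives a 27×18 integer matrix of rank 18; reducing to Smith normal form yields diagonal entries (1,1,1,1,1,1,1,1,1,1,1,1,1,1,1,1,1,2).

Now H_k = ker ∂_k / im ∂_{k+1}, so:

  H_0: rank C_0 − rank ∂_1 = 9 − 8 = 1, and the invariant factors of ∂_1 are all 1, so H_0 ≅ Z.
  H_1: rank ker ∂_1 − rank ∂_2 = (27 − 8) − 18 = 1, and ∂_2 has invariant factor 2 > 1, so H_1 ≅ Z ⊕ Z/2.
  H_2: rank ker ∂_2 − rank ∂_3 = (18 − 18) − 0 = 0, and there is no ∂_3, so H_2 ≅ 0.

As a check, the Euler characteristic is 9 − 27 + 18 = 0, which agrees with 1 − 1 + 0 = 0.

H_0 ≅ Z,  H_1 ≅ Z ⊕ Z/2,  H_2 = 0.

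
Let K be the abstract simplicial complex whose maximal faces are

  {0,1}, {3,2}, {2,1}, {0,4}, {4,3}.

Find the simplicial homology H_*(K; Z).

H_0 ≅ Z,  H_1 ≅ Z.

Take the total order 0 < 1 < 2 < 3 < 4 on the vertex set. Then K (dimension 1) consists of the simplices:

  0-simplices (5): [0], [1], [2], [3], [4]
  1-simplices (5): [0,1], [0,4], [1,2], [2,3], [3,4]

so the chain groups are C_0 ≅ Z^5, C_1 ≅ Z^5.

∂_1: C_1 → C_0 maps an edge to its endpoints' difference, ∂[p,q] = q − p. For instance
  ∂[1,2] = [2] − [1].
This gives a 5×5 integer matrix of rank 4; reducing to Smith normal form yields diagonal entries (1,1,1,1).

Computing H_k = (kernel of ∂_k) / (image of ∂_{k+1}):

  H_0: rank C_0 − rank ∂_1 = 5 − 4 = 1, and the invariant factors of ∂_1 are all 1, so H_0 = Z.
  H_1: rank ker ∂_1 − rank ∂_2 = (5 − 4) − 0 = 1, and there is no ∂_2, so H_1 = Z.

(K is a triangulation of the circle S^1.)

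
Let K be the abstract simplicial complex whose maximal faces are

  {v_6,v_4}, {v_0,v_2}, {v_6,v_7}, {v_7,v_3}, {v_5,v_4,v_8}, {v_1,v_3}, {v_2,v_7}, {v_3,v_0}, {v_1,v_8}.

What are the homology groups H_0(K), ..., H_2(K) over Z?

H_0 = Z,  H_1 = Z^2,  H_2 = 0.

Order the vertices as v_0 < v_1 < v_2 < v_3 < v_4 < v_5 < v_6 < v_7 < v_8. Listing each simplex with vertices in this order, K has dimension 2 with simplices:

  0-simplices (9): [v_0], [v_1], [v_2], [v_3], [v_4], [v_5], [v_6], [v_7], [v_8]
  1-simplices (11): [v_0,v_2], [v_0,v_3], [v_1,v_3], [v_1,v_8], [v_2,v_7], [v_3,v_7], [v_4,v_5], [v_4,v_6], [v_4,v_8], [v_5,v_8], [v_6,v_7]
  2-simplices (1): [v_4,v_5,v_8]

so the chain groups are C_0 ≅ Z^9, C_1 ≅ Z^11, C_2 ≅ Z^1.

The boundary map ∂_1: C_1 → C_0 is given by ∂[p,q] = [q] − [p]. For instance
  ∂[v_1,v_8] = [v_8] − [v_1].
As a 9×11 matrix over Z this has rank 8, with invariant factors (1,1,1,1,1,1,1,1).

The boundary map ∂_2: C_2 → C_1 maps a triangle to the signed sum of its edges. For instance
  ∂[v_4,v_5,v_8] = [v_5,v_8] − [v_4,v_8] + [v_4,v_5].
The resulting 11×1 matrix has rank 1, and its Smith normal form has invariant factors (1).

Reading off H_k = ker ∂_k / im ∂_{k+1}:

  H_0: rank C_0 − rank ∂_1 = 9 − 8 = 1, and the invariant factors of ∂_1 are all 1, so H_0 = Z.
  H_1: rank ker ∂_1 − rank ∂_2 = (11 − 8) − 1 = 2, and the invariant factors of ∂_2 are all 1, so H_1 = Z^2.
  H_2: rank ker ∂_2 − rank ∂_3 = (1 − 1) − 0 = 0, and there is no ∂_3, so H_2 = 0.

As a check, the Euler characteristic is 9 − 11 + 1 = -1, which agrees with 1 − 2 + 0 = -1.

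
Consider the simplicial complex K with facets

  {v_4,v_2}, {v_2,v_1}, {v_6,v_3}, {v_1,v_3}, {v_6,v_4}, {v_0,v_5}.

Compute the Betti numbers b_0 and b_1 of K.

Take the total order v_0 < v_1 < v_2 < v_3 < v_4 < v_5 < v_6 on the vertex set. Then K (dimension 1) consists of the simplices:

  0-simplices (7): [v_0], [v_1], [v_2], [v_3], [v_4], [v_5], [v_6]
  1-simplices (6): [v_0,v_5], [v_1,v_2], [v_1,v_3], [v_2,v_4], [v_3,v_6], [v_4,v_6]

so the chain groups are C_0 ≅ Z^7, C_1 ≅ Z^6.

Boundary ∂_1: C_1 → C_0 is given by ∂[p,q] = [q] − [p]. For instance
  ∂[v_2,v_4] = [v_4] − [v_2].
The 7×6 boundary matrix has rank 5 and Smith normal form diag(1,1,1,1,1).

Computing H_k = (kernel of ∂_k) / (image of ∂_{k+1}):

  H_0: rank C_0 − rank ∂_1 = 7 − 5 = 2, and the invariant factors of ∂_1 are all 1, so H_0 = Z^2.
  H_1: rank ker ∂_1 − rank ∂_2 = (6 − 5) − 0 = 1, and there is no ∂_2, so H_1 = Z.

(K is a triangulation of the disjoint union of the 1-simplex and the circle S^1.)

Hence the Betti numbers are b_0 = 2, b_1 = 1.

b_0 = 2, b_1 = 1.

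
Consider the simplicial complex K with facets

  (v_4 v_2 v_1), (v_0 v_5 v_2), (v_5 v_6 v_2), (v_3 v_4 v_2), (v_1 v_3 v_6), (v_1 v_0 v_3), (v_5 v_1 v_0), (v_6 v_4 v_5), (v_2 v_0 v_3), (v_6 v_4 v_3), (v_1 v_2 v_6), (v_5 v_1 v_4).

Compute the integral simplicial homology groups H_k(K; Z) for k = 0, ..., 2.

H_0 = Z,  H_1 = Z/2,  H_2 = 0.

K has 7 vertices, 18 edges, 12 triangles.
rank ∂_0 = 0, rank ∂_1 = 6 ⇒ b_0 = 7 − 0 − 6 = 1; all invariant factors of ∂_1 are 1 so no torsion. So H_0 = Z.
rank ∂_1 = 6, rank ∂_2 = 12 ⇒ b_1 = 18 − 6 − 12 = 0; ∂_2 has invariant factor(s) [2] giving torsion. So H_1 = Z/2.
rank ∂_2 = 12, rank ∂_3 = 0 ⇒ b_2 = 12 − 12 − 0 = 0. So H_2 = 0.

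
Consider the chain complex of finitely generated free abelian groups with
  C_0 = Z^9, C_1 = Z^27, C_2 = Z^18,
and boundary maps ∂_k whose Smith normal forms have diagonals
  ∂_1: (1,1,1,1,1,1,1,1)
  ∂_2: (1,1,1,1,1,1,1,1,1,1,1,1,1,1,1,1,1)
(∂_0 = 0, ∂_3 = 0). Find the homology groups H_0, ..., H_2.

H_0: b_0 = 9 − 0 − 8 = 1; torsion from ∂_1 factors > 1: none. So H_0 ≅ Z.
H_1: b_1 = 27 − 8 − 17 = 2; torsion from ∂_2 factors > 1: none. So H_1 ≅ Z^2.
H_2: b_2 = 18 − 17 − 0 = 1; torsion from ∂_3 factors > 1: none. So H_2 ≅ Z.

H_0 ≅ Z,  H_1 ≅ Z^2,  H_2 ≅ Z.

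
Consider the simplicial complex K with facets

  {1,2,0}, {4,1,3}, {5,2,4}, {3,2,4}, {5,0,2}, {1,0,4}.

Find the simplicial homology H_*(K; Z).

Take the total order 0 < 1 < 2 < 3 < 4 < 5 on the vertex set. Then K (dimension 2) consists of the simplices:

  0-simplices (6): [0], [1], [2], [3], [4], [5]
  1-simplices (12): [0,1], [0,2], [0,4], [0,5], [1,2], [1,3], [1,4], [2,3], [2,4], [2,5], [3,4], [4,5]
  2-simplices (6): [0,1,2], [0,1,4], [0,2,5], [1,3,4], [2,3,4], [2,4,5]

Hence C_0 ≅ Z^6, C_1 ≅ Z^12, C_2 ≅ Z^6.

Boundary ∂_1: C_1 → C_0 is given by ∂[p,q] = [q] − [p]. For instance
  ∂[4,5] = [5] − [4].
As a 6×12 matrix over Z this has rank 5, with invariant factors (1,1,1,1,1).

∂_2: C_2 → C_1 maps a triangle to the signed sum of its edges. For instance
  ∂[0,1,2] = [1,2] − [0,2] + [0,1],
  ∂[1,3,4] = [3,4] − [1,4] + [1,3].
The 12×6 boundary matrix has rank 6 and Smith normal form diag(1,1,1,1,1,1).

Computing H_k = (kernel of ∂_k) / (image of ∂_{k+1}):

  H_0: rank C_0 − rank ∂_1 = 6 − 5 = 1, and the invariant factors of ∂_1 are all 1, so H_0 = Z.
  H_1: rank ker ∂_1 − rank ∂_2 = (12 − 5) − 6 = 1, and the invariant factors of ∂_2 are all 1, so H_1 = Z.
  H_2: rank ker ∂_2 − rank ∂_3 = (6 − 6) − 0 = 0, and there is no ∂_3, so H_2 = 0.

As a check, the Euler characteristic is 6 − 12 + 6 = 0, which agrees with 1 − 1 + 0 = 0.

H_0 ≅ Z,  H_1 ≅ Z,  H_2 = 0.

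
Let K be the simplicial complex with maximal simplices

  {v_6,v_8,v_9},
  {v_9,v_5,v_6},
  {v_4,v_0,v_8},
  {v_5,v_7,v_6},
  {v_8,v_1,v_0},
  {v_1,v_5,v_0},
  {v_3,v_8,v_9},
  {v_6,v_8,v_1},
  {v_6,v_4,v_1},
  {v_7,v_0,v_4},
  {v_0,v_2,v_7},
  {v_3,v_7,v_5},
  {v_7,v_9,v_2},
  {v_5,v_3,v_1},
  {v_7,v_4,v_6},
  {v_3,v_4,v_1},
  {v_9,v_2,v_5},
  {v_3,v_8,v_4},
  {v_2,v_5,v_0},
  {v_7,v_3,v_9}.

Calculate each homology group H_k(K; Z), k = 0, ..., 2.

H_0 ≅ Z,  H_1 ≅ Z × Z/2,  H_2 = 0.

Take the total order v_0 < v_1 < v_2 < v_3 < v_4 < v_5 < v_6 < v_7 < v_8 < v_9 on the vertex set. Then K (dimension 2) consists of the simplices:

  0-simplices (10): [v_0], [v_1], [v_2], [v_3], [v_4], [v_5], [v_6], [v_7], [v_8], [v_9]
  1-simplices (30): (30 of them)
  2-simplices (20): (20 of them)

giving chain groups C_0 ≅ Z^10, C_1 ≅ Z^30, C_2 ≅ Z^20.

∂_1: C_1 → C_0 sends each edge [p,q] (with p < q) to q − p.
As a 10×30 matrix over Z this has rank 9, with invariant factors (1,1,1,1,1,1,1,1,1).

∂_2: C_2 → C_1 maps a triangle to the signed sum of its edges. For instance
  ∂[v_0,v_1,v_8] = [v_1,v_8] − [v_0,v_8] + [v_0,v_1],
  ∂[v_0,v_1,v_5] = [v_1,v_5] − [v_0,v_5] + [v_0,v_1].
As a 30×20 matrix over Z this has rank 20, with invariant factors (1,1,1,1,1,1,1,1,1,1,1,1,1,1,1,1,1,1,1,2).

Now H_k = ker ∂_k / im ∂_{k+1}, so:

  H_0: rank C_0 − rank ∂_1 = 10 − 9 = 1, and the invariant factors of ∂_1 are all 1, so H_0 = Z.
  H_1: rank ker ∂_1 − rank ∂_2 = (30 − 9) − 20 = 1, and ∂_2 has invariant factor 2 > 1, so H_1 = Z × Z/2.
  H_2: rank ker ∂_2 − rank ∂_3 = (20 − 20) − 0 = 0, and there is no ∂_3, so H_2 = 0.

As a check, the Euler characteristic is 10 − 30 + 20 = 0, which agrees with 1 − 1 + 0 = 0.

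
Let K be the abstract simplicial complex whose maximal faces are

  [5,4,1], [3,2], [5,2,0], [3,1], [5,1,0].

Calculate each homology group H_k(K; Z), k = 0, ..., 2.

H_0 = Z,  H_1 = Z,  H_2 = 0.

K has 6 vertices, 9 edges, 3 triangles.
rank ∂_0 = 0, rank ∂_1 = 5 ⇒ b_0 = 6 − 0 − 5 = 1; all invariant factors of ∂_1 are 1 so no torsion. So H_0 = Z.
rank ∂_1 = 5, rank ∂_2 = 3 ⇒ b_1 = 9 − 5 − 3 = 1; all invariant factors of ∂_2 are 1 so no torsion. So H_1 = Z.
rank ∂_2 = 3, rank ∂_3 = 0 ⇒ b_2 = 3 − 3 − 0 = 0. So H_2 = 0.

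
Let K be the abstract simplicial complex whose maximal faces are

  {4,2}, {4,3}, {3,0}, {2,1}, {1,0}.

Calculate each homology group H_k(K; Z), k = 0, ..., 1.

We work with the vertex ordering 0 < 1 < 2 < 3 < 4. The simplices of K, each written with vertices in increasing order, are:

  0-simplices (5): [0], [1], [2], [3], [4]
  1-simplices (5): [0,1], [0,3], [1,2], [2,4], [3,4]

so the chain groups are C_0 ≅ Z^5, C_1 ≅ Z^5.

Boundary ∂_1: C_1 → C_0 is given by ∂[p,q] = [q] − [p].
The 5×5 boundary matrix has rank 4 and Smith normal form diag(1,1,1,1).

Now H_k = ker ∂_k / im ∂_{k+1}, so:

  H_0: rank C_0 − rank ∂_1 = 5 − 4 = 1, and the invariant factors of ∂_1 are all 1, so H_0 ≅ Z.
  H_1: rank ker ∂_1 − rank ∂_2 = (5 − 4) − 0 = 1, and there is no ∂_2, so H_1 ≅ Z.

As a check, the Euler characteristic is 5 − 5 = 0, which agrees with 1 − 1 = 0.
(K is a triangulation of the circle S^1.)

H_0 = Z,  H_1 = Z.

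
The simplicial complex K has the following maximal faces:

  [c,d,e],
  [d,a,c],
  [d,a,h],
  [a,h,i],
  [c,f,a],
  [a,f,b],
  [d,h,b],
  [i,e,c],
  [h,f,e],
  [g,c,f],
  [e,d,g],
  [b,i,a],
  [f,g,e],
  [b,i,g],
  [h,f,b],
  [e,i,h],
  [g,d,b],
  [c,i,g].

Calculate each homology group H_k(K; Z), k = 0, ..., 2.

Fix the vertex order a < b < c < d < e < f < g < h < i and write every simplex with vertices in increasing order. Then dim K = 2 and the simplices of K are:

  0-simplices (9): a, b, c, d, e, f, g, h, i
  1-simplices (27): ab, ac, ad, af, ah, ai, bd, bf, bg, bh, bi, cd, ce, cf, cg, ci, de, dg, dh, ef, eg, eh, ei, fg, fh, gi, hi
  2-simplices (18): abf, abi, acd, acf, adh, ahi, bdg, bdh, bfh, bgi, cde, cei, cfg, cgi, deg, efg, efh, ehi

so the chain groups are C_0 ≅ Z^9, C_1 ≅ Z^27, C_2 ≅ Z^18.

∂_1: C_1 → C_0 sends each edge [p,q] (with p < q) to q − p.
The 9×27 boundary matrix has rank 8 and Smith normal form diag(1,1,1,1,1,1,1,1).

The boundary map ∂_2: C_2 → C_1 maps a triangle to the signed sum of its edges. For instance
  ∂abi = bi − ai + ab,
  ∂acf = cf − af + ac.
The 27×18 boundary matrix has rank 18 and Smith normal form diag(1,1,1,1,1,1,1,1,1,1,1,1,1,1,1,1,1,2).

Now H_k = ker ∂_k / im ∂_{k+1}, so:

  H_0: rank C_0 − rank ∂_1 = 9 − 8 = 1, and the invariant factors of ∂_1 are all 1, so H_0 = Z.
  H_1: rank ker ∂_1 − rank ∂_2 = (27 − 8) − 18 = 1, and ∂_2 has invariant factor 2 > 1, so H_1 = Z ⊕ Z/2Z.
  H_2: rank ker ∂_2 − rank ∂_3 = (18 − 18) − 0 = 0, and there is no ∂_3, so H_2 = 0.

H_0 ≅ Z,  H_1 ≅ Z ⊕ Z/2Z,  H_2 = 0.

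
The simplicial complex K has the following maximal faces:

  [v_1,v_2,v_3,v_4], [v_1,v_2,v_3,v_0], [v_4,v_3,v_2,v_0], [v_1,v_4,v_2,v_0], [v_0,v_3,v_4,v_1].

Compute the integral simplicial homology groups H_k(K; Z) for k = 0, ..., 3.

H_0 ≅ Z,  H_1 = 0,  H_2 = 0,  H_3 ≅ Z.

Take the total order v_0 < v_1 < v_2 < v_3 < v_4 on the vertex set. Then K (dimension 3) consists of the simplices:

  0-simplices (5): [v_0], [v_1], [v_2], [v_3], [v_4]
  1-simplices (10): [v_0,v_1], [v_0,v_2], [v_0,v_3], [v_0,v_4], [v_1,v_2], [v_1,v_3], [v_1,v_4], [v_2,v_3], [v_2,v_4], [v_3,v_4]
  2-simplices (10): [v_0,v_1,v_2], [v_0,v_1,v_3], [v_0,v_1,v_4], [v_0,v_2,v_3], [v_0,v_2,v_4], [v_0,v_3,v_4], [v_1,v_2,v_3], [v_1,v_2,v_4], [v_1,v_3,v_4], [v_2,v_3,v_4]
  3-simplices (5): [v_0,v_1,v_2,v_3], [v_0,v_1,v_2,v_4], [v_0,v_1,v_3,v_4], [v_0,v_2,v_3,v_4], [v_1,v_2,v_3,v_4]

so the chain groups are C_0 ≅ Z^5, C_1 ≅ Z^10, C_2 ≅ Z^10, C_3 ≅ Z^5.

The boundary map ∂_1: C_1 → C_0 maps an edge to its endpoints' difference, ∂[p,q] = q − p. For instance
  ∂[v_1,v_3] = [v_3] − [v_1].
The resulting 5×10 matrix has rank 4, and its Smith normal form has invariant factors (1,1,1,1).

Boundary ∂_2: C_2 → C_1 maps a triangle to the signed sum of its edges. For instance
  ∂[v_0,v_1,v_3] = [v_1,v_3] − [v_0,v_3] + [v_0,v_1],
  ∂[v_0,v_1,v_4] = [v_1,v_4] − [v_0,v_4] + [v_0,v_1].
As a 10×10 matrix over Z this has rank 6, with invariant factors (1,1,1,1,1,1).

The boundary map ∂_3: C_3 → C_2 sends each 3-simplex σ to the alternating sum Σ_i (−1)^i (σ with its i-th vertex removed). For instance
  ∂[v_0,v_2,v_3,v_4] = [v_2,v_3,v_4] − [v_0,v_3,v_4] + [v_0,v_2,v_4] − [v_0,v_2,v_3],
  ∂[v_0,v_1,v_2,v_4] = [v_1,v_2,v_4] − [v_0,v_2,v_4] + [v_0,v_1,v_4] − [v_0,v_1,v_2].
The resulting 10×5 matrix has rank 4, and its Smith normal form has invariant factors (1,1,1,1).

Now H_k = ker ∂_k / im ∂_{k+1}, so:

  H_0: rank C_0 − rank ∂_1 = 5 − 4 = 1, and the invariant factors of ∂_1 are all 1, so H_0 ≅ Z.
  H_1: rank ker ∂_1 − rank ∂_2 = (10 − 4) − 6 = 0, and the invariant factors of ∂_2 are all 1, so H_1 ≅ 0.
  H_2: rank ker ∂_2 − rank ∂_3 = (10 − 6) − 4 = 0, and the invariant factors of ∂_3 are all 1, so H_2 ≅ 0.
  H_3: rank ker ∂_3 − rank ∂_4 = (5 − 4) − 0 = 1, and there is no ∂_4, so H_3 ≅ Z.

As a check, the Euler characteristic is 5 − 10 + 10 − 5 = 0, which agrees with 1 − 0 + 0 − 1 = 0.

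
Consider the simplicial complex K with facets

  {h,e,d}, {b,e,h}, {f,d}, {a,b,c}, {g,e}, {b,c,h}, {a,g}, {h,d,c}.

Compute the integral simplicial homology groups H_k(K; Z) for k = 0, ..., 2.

Order the vertices as a < b < c < d < e < f < g < h. Listing each simplex with vertices in this order, K has dimension 2 with simplices:

  0-simplices (8): a, b, c, d, e, f, g, h
  1-simplices (13): ab, ac, ag, bc, be, bh, cd, ch, de, df, dh, eg, eh
  2-simplices (5): abc, bch, beh, cdh, deh

Hence C_0 ≅ Z^8, C_1 ≅ Z^13, C_2 ≅ Z^5.

The boundary map ∂_1: C_1 → C_0 maps an edge to its endpoints' difference, ∂[p,q] = q − p. For instance
  ∂cd = d − c.
The 8×13 boundary matrix has rank 7 and Smith normal form diag(1,1,1,1,1,1,1).

The boundary map ∂_2: C_2 → C_1 sends each 2-simplex [p,q,r] to [q,r] − [p,r] + [p,q]. For instance
  ∂abc = bc − ac + ab,
  ∂deh = eh − dh + de.
The resulting 13×5 matrix has rank 5, and its Smith normal form has invariant factors (1,1,1,1,1).

Now H_k = ker ∂_k / im ∂_{k+1}, so:

  H_0: rank C_0 − rank ∂_1 = 8 − 7 = 1, and the invariant factors of ∂_1 are all 1, so H_0 = Z.
  H_1: rank ker ∂_1 − rank ∂_2 = (13 − 7) − 5 = 1, and the invariant factors of ∂_2 are all 1, so H_1 = Z.
  H_2: rank ker ∂_2 − rank ∂_3 = (5 − 5) − 0 = 0, and there is no ∂_3, so H_2 = 0.

H_0 ≅ Z,  H_1 ≅ Z,  H_2 = 0.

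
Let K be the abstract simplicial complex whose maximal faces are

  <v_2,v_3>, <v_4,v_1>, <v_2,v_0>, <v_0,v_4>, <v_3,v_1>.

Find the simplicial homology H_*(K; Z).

K has 5 vertices, 5 edges.
rank ∂_0 = 0, rank ∂_1 = 4 ⇒ b_0 = 5 − 0 − 4 = 1; all invariant factors of ∂_1 are 1 so no torsion. So H_0 ≅ Z.
rank ∂_1 = 4, rank ∂_2 = 0 ⇒ b_1 = 5 − 4 − 0 = 1. So H_1 ≅ Z.

H_0 ≅ Z,  H_1 ≅ Z.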